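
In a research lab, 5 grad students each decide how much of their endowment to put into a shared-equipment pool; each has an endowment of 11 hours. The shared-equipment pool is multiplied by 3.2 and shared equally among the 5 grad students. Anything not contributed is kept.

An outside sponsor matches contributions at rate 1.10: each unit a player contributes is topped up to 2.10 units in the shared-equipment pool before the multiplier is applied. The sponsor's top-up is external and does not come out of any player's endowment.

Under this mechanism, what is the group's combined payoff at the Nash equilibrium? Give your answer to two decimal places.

Under the mechanism each unit contributed yields 3.2 × 2.10 / 5 = 1.3440 back to its contributor per unit of net cost, which exceeds 1, making full contribution the dominant choice for everyone.
So the Nash equilibrium is full contribution by all 5; the group earns 3.2 × 2.10 × 55 = 369.60.

369.60 hours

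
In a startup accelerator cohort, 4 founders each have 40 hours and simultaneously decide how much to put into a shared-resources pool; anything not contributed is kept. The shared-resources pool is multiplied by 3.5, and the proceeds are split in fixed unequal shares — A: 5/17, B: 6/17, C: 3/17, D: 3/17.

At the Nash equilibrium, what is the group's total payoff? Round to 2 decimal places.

Each unit j contributes comes back to j as 3.5 × (j's share), so j prefers to contribute only if that share exceeds 1/3.5 = 0.2857; otherwise keeping the unit dominates.
A and B are above the threshold, contributing 40 each; the remaining 2 contribute 0. Total contributed: 80.
The shared-resources pool pays out 3.5 × 80 = 280.00 in total (split across the unequal shares, but the aggregate is all that matters for the group sum).
The 2 free-riders keep 40 each, adding 80. Group total = 80 + 280.00 = 360.00.

360.00 hours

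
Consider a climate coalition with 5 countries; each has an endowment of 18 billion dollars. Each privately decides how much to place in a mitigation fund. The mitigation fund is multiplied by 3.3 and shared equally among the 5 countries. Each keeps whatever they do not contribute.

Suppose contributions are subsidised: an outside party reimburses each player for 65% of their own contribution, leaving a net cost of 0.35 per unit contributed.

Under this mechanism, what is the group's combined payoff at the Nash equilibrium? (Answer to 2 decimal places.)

355.50 billion dollars

With the mechanism, a contributed unit returns (3.3/5) / 0.35 = 1.8857 per unit of net cost to the contributor — now above 1 — so contributing fully is weakly dominant for every player.
At the Nash equilibrium everyone contributes 18. Group total payoff = 5 × (18 × 0.65 + 3.3 × 18) = 355.50.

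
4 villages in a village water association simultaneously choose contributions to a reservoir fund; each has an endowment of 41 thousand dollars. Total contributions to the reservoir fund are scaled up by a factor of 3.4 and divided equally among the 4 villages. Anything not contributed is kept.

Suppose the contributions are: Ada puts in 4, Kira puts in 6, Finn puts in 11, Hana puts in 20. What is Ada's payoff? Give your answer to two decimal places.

Total contributed: 4 + 6 + 11 + 20 = 41.
Each receives 3.4 × 41 / 4 = 34.85 from the reservoir fund.
Ada keeps 41 − 4 = 37, so Ada's payoff is 37 + 34.85 = 71.85.

71.85 thousand dollars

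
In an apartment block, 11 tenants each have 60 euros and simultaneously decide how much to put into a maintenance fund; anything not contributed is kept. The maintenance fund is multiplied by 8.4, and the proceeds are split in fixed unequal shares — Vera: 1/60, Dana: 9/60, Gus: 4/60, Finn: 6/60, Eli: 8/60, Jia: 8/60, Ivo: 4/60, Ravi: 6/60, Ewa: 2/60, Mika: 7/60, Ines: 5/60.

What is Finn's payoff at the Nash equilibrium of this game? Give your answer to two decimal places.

211.20 euros

Each unit j contributes comes back to j as 8.4 × (j's share), so j prefers to contribute only if that share exceeds 1/8.4 = 0.1190; otherwise keeping the unit dominates.
Dana, Eli and Jia are above the threshold, contributing 60 each; the remaining 8 contribute 0. Total contributed: 180.
Finn keeps 60 and receives 8.4 × 180 × 6/60 = 151.20 from the maintenance fund, for a payoff of 211.20.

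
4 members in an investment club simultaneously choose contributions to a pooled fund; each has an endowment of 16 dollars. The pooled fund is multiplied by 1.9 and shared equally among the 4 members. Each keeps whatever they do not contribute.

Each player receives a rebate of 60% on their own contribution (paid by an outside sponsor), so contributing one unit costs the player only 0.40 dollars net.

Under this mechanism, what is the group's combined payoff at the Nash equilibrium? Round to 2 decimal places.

With the mechanism, a contributed unit returns (1.9/4) / 0.40 = 1.1875 per unit of net cost to the contributor — now above 1 — so contributing fully is weakly dominant for every player.
At the Nash equilibrium everyone contributes 16. Group total payoff = 4 × (16 × 0.60 + 1.9 × 16) = 160.00.

160.00 dollars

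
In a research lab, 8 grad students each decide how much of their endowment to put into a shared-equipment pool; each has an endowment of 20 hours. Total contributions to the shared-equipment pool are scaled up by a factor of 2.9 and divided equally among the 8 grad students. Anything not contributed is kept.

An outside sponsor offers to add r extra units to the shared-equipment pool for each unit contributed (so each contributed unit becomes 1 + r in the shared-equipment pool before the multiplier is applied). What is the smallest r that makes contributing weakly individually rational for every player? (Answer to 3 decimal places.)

1.759

With matching at rate r, one contributed unit becomes (1 + r) in the shared-equipment pool and returns 2.9 × (1 + r) / 8 to the contributor.
Setting this equal to 1: 1 + r = 8/2.9 = 2.7586.
So the minimum matching rate is r = 2.7586 − 1 = 1.759.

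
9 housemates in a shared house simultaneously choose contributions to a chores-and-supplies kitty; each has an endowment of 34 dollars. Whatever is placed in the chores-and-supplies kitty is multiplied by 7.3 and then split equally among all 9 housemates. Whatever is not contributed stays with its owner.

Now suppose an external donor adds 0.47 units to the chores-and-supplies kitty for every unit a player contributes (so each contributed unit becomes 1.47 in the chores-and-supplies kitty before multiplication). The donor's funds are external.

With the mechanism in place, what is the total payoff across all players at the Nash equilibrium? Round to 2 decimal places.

3283.69 dollars

With the mechanism, a contributed unit returns 7.3 × 1.47 / 9 = 1.1923 per unit of net cost to the contributor — now above 1 — so contributing fully is weakly dominant for every player.
So the Nash equilibrium is full contribution by all 9; the group earns 7.3 × 1.47 × 306 = 3283.69.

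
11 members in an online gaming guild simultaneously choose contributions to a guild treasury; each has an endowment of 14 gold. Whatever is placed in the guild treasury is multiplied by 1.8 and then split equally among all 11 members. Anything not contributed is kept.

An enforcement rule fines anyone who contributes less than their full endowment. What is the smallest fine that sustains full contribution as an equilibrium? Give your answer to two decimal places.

Given the others contribute fully, the best deviation is to contribute 0 (any partial contribution still incurs the fine and gives up units whose private return 0.1636 is below 1).
Deviating from 14 to 0 saves 14 gold but forfeits the deviator's share of the drop in the guild treasury: 1.8/11 × 14 = 2.29.
So the deviation gain is 14 − 2.29 = 11.71, and the fine must be at least 11.71 gold to wipe it out.

11.71 gold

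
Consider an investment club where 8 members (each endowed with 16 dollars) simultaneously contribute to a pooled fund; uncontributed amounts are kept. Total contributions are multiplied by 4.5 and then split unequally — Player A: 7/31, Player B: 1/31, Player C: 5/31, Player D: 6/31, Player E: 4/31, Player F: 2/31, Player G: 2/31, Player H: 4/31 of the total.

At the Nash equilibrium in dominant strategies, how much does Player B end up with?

18.32 dollars

Player j's private return per contributed unit is 4.5 × (j's share). Contributing is weakly dominant for j when that share is at least 1/4.5 = 0.2222, and contributing 0 is dominant otherwise.
Only Player A (7/31) clears that bar, contributing 16; the remaining 7 contribute 0. Total contributed: 16.
Player B keeps 16 and receives 4.5 × 16 × 1/31 = 2.32 from the pooled fund, for a payoff of 18.32.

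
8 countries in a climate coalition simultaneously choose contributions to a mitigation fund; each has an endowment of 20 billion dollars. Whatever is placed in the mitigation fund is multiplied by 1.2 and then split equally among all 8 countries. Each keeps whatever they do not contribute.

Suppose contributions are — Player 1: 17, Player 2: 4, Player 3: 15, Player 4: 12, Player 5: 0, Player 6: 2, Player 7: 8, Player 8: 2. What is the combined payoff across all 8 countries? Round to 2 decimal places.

Total contributed: 17 + 4 + 15 + 12 + 0 + 2 + 8 + 2 = 60; total kept: 8 × 20 − 60 = 100.
The mitigation fund pays out 1.2 × 60 = 72.00 in aggregate.
Group total = 100 + 72.00 = 172.00.

172.00 billion dollars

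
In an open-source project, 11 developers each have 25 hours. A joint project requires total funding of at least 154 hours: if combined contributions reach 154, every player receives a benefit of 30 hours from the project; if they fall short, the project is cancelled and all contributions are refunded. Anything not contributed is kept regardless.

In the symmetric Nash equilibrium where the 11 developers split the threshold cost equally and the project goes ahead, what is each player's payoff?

Equal share of the threshold: 154/11 = 14.
At this profile no one gains by cutting their contribution: any cut drops the total below 154, the project is cancelled, contributions are refunded, and the deviator ends with 25, which is less than 25 − 14 + 30 = 41. Contributing more than 14 just wastes the excess. So contributing exactly 14 is a best response.
Each player's payoff: 25 − 14 + 30 = 41.

41 hours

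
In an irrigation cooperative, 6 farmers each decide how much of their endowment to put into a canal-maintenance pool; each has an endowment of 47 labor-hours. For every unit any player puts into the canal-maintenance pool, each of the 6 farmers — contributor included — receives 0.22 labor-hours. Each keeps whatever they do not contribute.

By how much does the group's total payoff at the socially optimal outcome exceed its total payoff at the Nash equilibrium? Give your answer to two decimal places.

90.24 labor-hours

The private return per contributed unit is 0.22 < 1, so contributing 0 is dominant for every player. At the Nash equilibrium everyone keeps their 47, and the group total is 6 × 47 = 282.
Each contributed unit returns 1.320 to the group as a whole (0.22 to each of 6 players), which exceeds 1, so the social optimum is full contribution: group total = 1.320 × 282 = 372.24.
Efficiency loss = 372.24 − 282 = 90.24.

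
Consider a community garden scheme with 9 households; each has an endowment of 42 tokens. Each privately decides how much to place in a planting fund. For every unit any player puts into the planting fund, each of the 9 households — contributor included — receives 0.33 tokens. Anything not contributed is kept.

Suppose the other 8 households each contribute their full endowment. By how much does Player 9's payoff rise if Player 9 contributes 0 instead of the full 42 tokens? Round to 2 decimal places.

28.14 tokens

Switching from a contribution of 42 to 0 lets Player 9 keep an extra 42 tokens, but lowers the planting fund by 42, which costs Player 9 their own share of that drop: 0.33 × 42 = 13.86.
Net gain = 42 − 13.86 = 28.14. The private return per contributed unit (0.33) is below 1, so free-riding is indeed the best response regardless of what the others do.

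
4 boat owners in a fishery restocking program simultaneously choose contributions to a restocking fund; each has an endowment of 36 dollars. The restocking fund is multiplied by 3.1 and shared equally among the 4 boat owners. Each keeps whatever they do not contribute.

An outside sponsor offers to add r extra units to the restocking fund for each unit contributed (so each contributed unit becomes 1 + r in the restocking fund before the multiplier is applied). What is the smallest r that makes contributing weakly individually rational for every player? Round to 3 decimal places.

0.290

With matching at rate r, one contributed unit becomes (1 + r) in the restocking fund and returns 3.1 × (1 + r) / 4 to the contributor.
Setting this equal to 1: 1 + r = 4/3.1 = 1.2903.
So the minimum matching rate is r = 1.2903 − 1 = 0.290.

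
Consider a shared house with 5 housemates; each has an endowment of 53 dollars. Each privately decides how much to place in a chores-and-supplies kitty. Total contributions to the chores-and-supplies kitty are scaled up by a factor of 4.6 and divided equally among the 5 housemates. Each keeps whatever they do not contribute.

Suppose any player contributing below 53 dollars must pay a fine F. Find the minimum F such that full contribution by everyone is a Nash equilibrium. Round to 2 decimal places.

Given the others contribute fully, the best deviation is to contribute 0 (any partial contribution still incurs the fine and gives up units whose private return 0.9200 is below 1).
Deviating from 53 to 0 saves 53 dollars but forfeits the deviator's share of the drop in the chores-and-supplies kitty: 4.6/5 × 53 = 48.76.
So the deviation gain is 53 − 48.76 = 4.24, and the fine must be at least 4.24 dollars to wipe it out.

4.24 dollars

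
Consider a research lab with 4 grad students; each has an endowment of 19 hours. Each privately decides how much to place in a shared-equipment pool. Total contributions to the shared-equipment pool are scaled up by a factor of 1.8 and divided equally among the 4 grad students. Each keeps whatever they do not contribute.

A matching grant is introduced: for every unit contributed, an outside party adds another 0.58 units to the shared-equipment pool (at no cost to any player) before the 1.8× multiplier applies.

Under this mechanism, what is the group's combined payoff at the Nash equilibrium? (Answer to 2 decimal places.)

The effective private return is 1.8 × 1.58 / 4 = 0.7110, which is still under 1, so the mechanism doesn't change anyone's dominant strategy: zero contribution.
At the Nash equilibrium no one contributes; group total payoff = 4 × 19 = 76.

76.00 hours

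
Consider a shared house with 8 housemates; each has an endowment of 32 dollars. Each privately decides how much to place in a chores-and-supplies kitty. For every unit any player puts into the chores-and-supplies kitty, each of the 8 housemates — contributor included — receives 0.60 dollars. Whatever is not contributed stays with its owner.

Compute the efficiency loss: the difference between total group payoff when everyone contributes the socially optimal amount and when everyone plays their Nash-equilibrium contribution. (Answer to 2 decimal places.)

The private return per contributed unit is 0.60 < 1, so contributing 0 is dominant for every player. At the Nash equilibrium everyone keeps their 32, and the group total is 8 × 32 = 256.
Each contributed unit returns 4.800 to the group as a whole (0.60 to each of 8 players), which exceeds 1, so the social optimum is full contribution: group total = 4.800 × 256 = 1228.80.
Efficiency loss = 1228.80 − 256 = 972.80.

972.80 dollars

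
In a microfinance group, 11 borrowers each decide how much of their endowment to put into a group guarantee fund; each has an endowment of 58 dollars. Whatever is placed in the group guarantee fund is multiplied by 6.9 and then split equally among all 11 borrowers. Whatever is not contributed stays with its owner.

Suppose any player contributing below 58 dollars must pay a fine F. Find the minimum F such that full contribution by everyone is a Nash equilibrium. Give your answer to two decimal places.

21.62 dollars

Given the others contribute fully, the best deviation is to contribute 0 (any partial contribution still incurs the fine and gives up units whose private return 0.6273 is below 1).
Deviating from 58 to 0 saves 58 dollars but forfeits the deviator's share of the drop in the group guarantee fund: 6.9/11 × 58 = 36.38.
So the deviation gain is 58 − 36.38 = 21.62, and the fine must be at least 21.62 dollars to wipe it out.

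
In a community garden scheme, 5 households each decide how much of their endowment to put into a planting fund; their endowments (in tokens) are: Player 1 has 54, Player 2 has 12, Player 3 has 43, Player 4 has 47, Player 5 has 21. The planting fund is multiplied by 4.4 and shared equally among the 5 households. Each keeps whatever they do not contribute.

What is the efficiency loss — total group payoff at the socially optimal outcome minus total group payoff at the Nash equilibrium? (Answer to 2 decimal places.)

The private return per contributed unit is 4.4/5 = 0.8800 < 1 for every player regardless of endowment, so the Nash equilibrium is zero contribution and the group total is Σ E_j = 54 + 12 + 43 + 47 + 21 = 177.
Each contributed unit returns 4.400 to the group, so the social optimum is full contribution by everyone: group total = 4.400 × 177 = 778.80.
Efficiency loss = (4.400 − 1) × 177 = 601.80.

601.80 tokens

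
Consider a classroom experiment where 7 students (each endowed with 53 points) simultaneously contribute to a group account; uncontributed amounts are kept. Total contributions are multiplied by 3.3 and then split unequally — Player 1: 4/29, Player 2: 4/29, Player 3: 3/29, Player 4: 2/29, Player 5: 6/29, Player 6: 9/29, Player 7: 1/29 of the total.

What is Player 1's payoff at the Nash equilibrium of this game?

Each unit j contributes comes back to j as 3.3 × (j's share), so j prefers to contribute only if that share exceeds 1/3.3 = 0.3030; otherwise keeping the unit dominates.
Only Player 6 (9/29) clears that bar, contributing 53; the remaining 6 contribute 0. Total contributed: 53.
Player 1 keeps 53 and receives 3.3 × 53 × 4/29 = 24.12 from the group account, for a payoff of 77.12.

77.12 points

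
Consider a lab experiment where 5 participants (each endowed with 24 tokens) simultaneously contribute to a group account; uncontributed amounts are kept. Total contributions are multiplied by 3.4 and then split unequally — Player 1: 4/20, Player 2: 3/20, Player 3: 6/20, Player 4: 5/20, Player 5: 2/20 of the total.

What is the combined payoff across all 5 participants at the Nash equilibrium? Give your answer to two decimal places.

For player j, contributing a unit is worthwhile iff 3.4 × (j's share) ≥ 1, i.e. iff j's share is at least 0.2941.
Player 3 alone (share 6/20) is above the threshold, contributing 24; the remaining 4 contribute 0. Total contributed: 24.
The group account pays out 3.4 × 24 = 81.60 in total (split across the unequal shares, but the aggregate is all that matters for the group sum).
The 4 free-riders keep 24 each, adding 96. Group total = 96 + 81.60 = 177.60.

177.60 tokens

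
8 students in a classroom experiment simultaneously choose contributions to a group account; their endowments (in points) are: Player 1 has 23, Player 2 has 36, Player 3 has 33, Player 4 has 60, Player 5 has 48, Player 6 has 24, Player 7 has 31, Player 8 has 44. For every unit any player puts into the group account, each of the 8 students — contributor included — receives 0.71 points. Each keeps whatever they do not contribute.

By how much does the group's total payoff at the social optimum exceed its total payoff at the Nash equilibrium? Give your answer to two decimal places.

The private return per contributed unit is 0.71 < 1 for everyone, so the Nash equilibrium is zero contribution and the group total is Σ E_j = 23 + 36 + 33 + 60 + 48 + 24 + 31 + 44 = 299.
Each contributed unit returns 5.680 to the group, so the social optimum is full contribution by everyone: group total = 5.680 × 299 = 1698.32.
Efficiency loss = (5.680 − 1) × 299 = 1399.32.

1399.32 points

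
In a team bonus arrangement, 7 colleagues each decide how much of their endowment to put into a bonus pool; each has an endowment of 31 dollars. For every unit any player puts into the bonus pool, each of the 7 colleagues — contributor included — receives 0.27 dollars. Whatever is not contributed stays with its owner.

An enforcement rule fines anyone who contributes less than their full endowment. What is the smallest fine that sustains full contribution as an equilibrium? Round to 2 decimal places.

22.63 dollars

Given the others contribute fully, the best deviation is to contribute 0 (any partial contribution still incurs the fine and gives up units whose private return 0.27 is below 1).
Deviating from 31 to 0 saves 31 dollars but forfeits the deviator's share of the drop in the bonus pool: 0.27 × 31 = 8.37.
So the deviation gain is 31 − 8.37 = 22.63, and the fine must be at least 22.63 dollars to wipe it out.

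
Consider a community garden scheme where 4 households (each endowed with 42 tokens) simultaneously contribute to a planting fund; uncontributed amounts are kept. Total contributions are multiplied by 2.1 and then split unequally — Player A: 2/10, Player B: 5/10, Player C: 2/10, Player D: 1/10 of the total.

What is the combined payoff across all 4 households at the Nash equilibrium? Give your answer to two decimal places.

214.20 tokens

Each unit j contributes comes back to j as 2.1 × (j's share), so j prefers to contribute only if that share exceeds 1/2.1 = 0.4762; otherwise keeping the unit dominates.
Player B alone (share 5/10) is above the threshold, contributing 42; the remaining 3 contribute 0. Total contributed: 42.
The planting fund pays out 2.1 × 42 = 88.20 in total (split across the unequal shares, but the aggregate is all that matters for the group sum).
The 3 free-riders keep 42 each, adding 126. Group total = 126 + 88.20 = 214.20.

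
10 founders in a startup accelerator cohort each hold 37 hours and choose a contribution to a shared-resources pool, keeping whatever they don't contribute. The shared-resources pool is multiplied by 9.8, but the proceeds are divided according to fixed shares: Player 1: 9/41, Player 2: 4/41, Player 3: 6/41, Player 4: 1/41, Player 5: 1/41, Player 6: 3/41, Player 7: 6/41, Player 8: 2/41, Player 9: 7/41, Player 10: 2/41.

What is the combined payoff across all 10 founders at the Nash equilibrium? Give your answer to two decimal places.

1672.40 hours

A player with share s gets back 9.8·s per unit contributed, so full contribution is dominant for anyone with s > 1/9.8 = 0.1020 and zero contribution is dominant for anyone below.
Player 1, Player 3, Player 7 and Player 9 are above the threshold, contributing 37 each; the remaining 6 contribute 0. Total contributed: 148.
The shared-resources pool pays out 9.8 × 148 = 1450.40 in total (split across the unequal shares, but the aggregate is all that matters for the group sum).
The 6 free-riders keep 37 each, adding 222. Group total = 222 + 1450.40 = 1672.40.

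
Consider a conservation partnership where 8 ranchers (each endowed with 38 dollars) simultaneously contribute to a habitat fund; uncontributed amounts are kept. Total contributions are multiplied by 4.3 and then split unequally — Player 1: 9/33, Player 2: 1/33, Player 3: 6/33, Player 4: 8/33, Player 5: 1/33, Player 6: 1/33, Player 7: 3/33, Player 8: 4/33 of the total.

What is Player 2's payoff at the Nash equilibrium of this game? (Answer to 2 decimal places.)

A player with share s gets back 4.3·s per unit contributed, so full contribution is dominant for anyone with s > 1/4.3 = 0.2326 and zero contribution is dominant for anyone below.
Player 1 and Player 4 are above the threshold, contributing 38 each; the remaining 6 contribute 0. Total contributed: 76.
Player 2 keeps 38 and receives 4.3 × 76 × 1/33 = 9.90 from the habitat fund, for a payoff of 47.90.

47.90 dollars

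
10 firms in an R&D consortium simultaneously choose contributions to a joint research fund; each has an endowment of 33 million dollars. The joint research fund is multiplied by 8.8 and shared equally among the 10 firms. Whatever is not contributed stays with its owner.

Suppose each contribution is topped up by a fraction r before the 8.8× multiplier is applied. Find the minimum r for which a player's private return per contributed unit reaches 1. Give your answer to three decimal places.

With matching at rate r, one contributed unit becomes (1 + r) in the joint research fund and returns 8.8 × (1 + r) / 10 to the contributor.
Setting this equal to 1: 1 + r = 10/8.8 = 1.1364.
So the minimum matching rate is r = 1.1364 − 1 = 0.136.

0.136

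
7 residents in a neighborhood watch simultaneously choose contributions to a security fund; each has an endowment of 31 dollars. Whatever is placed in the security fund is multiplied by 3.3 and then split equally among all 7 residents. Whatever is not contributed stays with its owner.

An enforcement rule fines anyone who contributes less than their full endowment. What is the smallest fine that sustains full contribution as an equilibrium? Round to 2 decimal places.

Given the others contribute fully, the best deviation is to contribute 0 (any partial contribution still incurs the fine and gives up units whose private return 0.4714 is below 1).
Deviating from 31 to 0 saves 31 dollars but forfeits the deviator's share of the drop in the security fund: 3.3/7 × 31 = 14.61.
So the deviation gain is 31 − 14.61 = 16.39, and the fine must be at least 16.39 dollars to wipe it out.

16.39 dollars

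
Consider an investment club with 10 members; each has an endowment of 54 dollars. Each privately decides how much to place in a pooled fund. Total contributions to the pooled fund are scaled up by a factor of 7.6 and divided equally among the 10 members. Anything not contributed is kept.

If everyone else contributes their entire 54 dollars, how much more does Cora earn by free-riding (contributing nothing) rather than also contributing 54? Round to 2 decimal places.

Switching from a contribution of 54 to 0 lets Cora keep an extra 54 dollars, but lowers the pooled fund by 54, which costs Cora their own share of that drop: 7.6/10 × 54 = 41.04.
Net gain = 54 − 41.04 = 12.96. The private return per contributed unit (0.7600) is below 1, so free-riding is indeed the best response regardless of what the others do.

12.96 dollars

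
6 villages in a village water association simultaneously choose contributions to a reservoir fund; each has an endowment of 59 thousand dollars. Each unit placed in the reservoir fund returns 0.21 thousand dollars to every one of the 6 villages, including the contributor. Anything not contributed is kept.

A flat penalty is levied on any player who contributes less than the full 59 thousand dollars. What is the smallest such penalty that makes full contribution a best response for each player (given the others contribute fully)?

Given the others contribute fully, the best deviation is to contribute 0 (any partial contribution still incurs the fine and gives up units whose private return 0.21 is below 1).
Deviating from 59 to 0 saves 59 thousand dollars but forfeits the deviator's share of the drop in the reservoir fund: 0.21 × 59 = 12.39.
So the deviation gain is 59 − 12.39 = 46.61, and the fine must be at least 46.61 thousand dollars to wipe it out.

46.61 thousand dollars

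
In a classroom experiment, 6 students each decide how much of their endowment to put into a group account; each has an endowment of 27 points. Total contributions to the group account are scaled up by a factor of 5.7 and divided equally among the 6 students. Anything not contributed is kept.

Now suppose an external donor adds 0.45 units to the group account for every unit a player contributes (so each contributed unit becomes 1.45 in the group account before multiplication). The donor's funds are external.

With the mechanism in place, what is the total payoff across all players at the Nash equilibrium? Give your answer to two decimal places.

The effective private return per unit is now 5.7 × 1.45 / 6 = 1.3775 > 1, so every player's dominant strategy flips to full contribution.
At the Nash equilibrium everyone contributes 27. Group total payoff = 5.7 × 1.45 × 162 = 1338.93.

1338.93 points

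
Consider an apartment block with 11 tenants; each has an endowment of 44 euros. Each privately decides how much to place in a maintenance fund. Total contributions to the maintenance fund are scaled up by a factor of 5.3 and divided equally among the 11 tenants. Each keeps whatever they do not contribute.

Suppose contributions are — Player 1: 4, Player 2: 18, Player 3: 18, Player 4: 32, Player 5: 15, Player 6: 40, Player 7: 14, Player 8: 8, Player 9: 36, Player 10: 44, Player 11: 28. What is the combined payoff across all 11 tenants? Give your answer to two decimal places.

1589.10 euros

Total contributed: 4 + 18 + 18 + 32 + 15 + 40 + 14 + 8 + 36 + 44 + 28 = 257; total kept: 11 × 44 − 257 = 227.
The maintenance fund pays out 5.3 × 257 = 1362.10 in aggregate.
Group total = 227 + 1362.10 = 1589.10.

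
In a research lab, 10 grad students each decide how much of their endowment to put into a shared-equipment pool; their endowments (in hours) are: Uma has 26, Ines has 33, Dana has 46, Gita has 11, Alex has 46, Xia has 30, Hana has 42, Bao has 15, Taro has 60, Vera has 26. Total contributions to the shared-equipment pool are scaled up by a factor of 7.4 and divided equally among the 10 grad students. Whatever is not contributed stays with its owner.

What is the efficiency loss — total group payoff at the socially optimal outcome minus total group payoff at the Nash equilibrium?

2144.00 hours

The private return per contributed unit is 7.4/10 = 0.7400 < 1 for every player regardless of endowment, so the Nash equilibrium is zero contribution and the group total is Σ E_j = 26 + 33 + 46 + 11 + 46 + 30 + 42 + 15 + 60 + 26 = 335.
Each contributed unit returns 7.400 to the group, so the social optimum is full contribution by everyone: group total = 7.400 × 335 = 2479.00.
Efficiency loss = (7.400 − 1) × 335 = 2144.00.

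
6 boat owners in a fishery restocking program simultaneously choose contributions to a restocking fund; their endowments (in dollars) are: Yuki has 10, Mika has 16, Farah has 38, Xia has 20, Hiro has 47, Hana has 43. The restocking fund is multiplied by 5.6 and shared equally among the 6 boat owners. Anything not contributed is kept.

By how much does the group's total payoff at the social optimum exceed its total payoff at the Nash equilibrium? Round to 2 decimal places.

800.40 dollars

The private return per contributed unit is 5.6/6 = 0.9333 < 1 for every player regardless of endowment, so the Nash equilibrium is zero contribution and the group total is Σ E_j = 10 + 16 + 38 + 20 + 47 + 43 = 174.
Each contributed unit returns 5.600 to the group, so the social optimum is full contribution by everyone: group total = 5.600 × 174 = 974.40.
Efficiency loss = (5.600 − 1) × 174 = 800.40.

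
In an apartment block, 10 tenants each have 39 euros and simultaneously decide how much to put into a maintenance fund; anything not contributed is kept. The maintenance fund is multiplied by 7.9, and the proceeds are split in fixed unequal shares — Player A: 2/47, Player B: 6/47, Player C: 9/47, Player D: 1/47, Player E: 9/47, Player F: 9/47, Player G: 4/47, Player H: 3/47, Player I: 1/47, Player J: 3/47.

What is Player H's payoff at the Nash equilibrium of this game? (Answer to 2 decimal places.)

117.66 euros

A player with share s gets back 7.9·s per unit contributed, so full contribution is dominant for anyone with s > 1/7.9 = 0.1266 and zero contribution is dominant for anyone below.
The shares above 0.1266 belong to Player B, Player C, Player E and Player F, contributing 39 each; the remaining 6 contribute 0. Total contributed: 156.
Player H keeps 39 and receives 7.9 × 156 × 3/47 = 78.66 from the maintenance fund, for a payoff of 117.66.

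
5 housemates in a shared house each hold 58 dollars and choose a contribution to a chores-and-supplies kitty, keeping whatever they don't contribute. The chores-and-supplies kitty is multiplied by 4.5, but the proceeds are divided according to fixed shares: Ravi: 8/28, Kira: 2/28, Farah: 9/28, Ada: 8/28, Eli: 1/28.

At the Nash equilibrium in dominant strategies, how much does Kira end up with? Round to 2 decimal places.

For player j, contributing a unit is worthwhile iff 4.5 × (j's share) ≥ 1, i.e. iff j's share is at least 0.2222.
Ravi, Farah and Ada clear that bar, contributing 58 each; the remaining 2 contribute 0. Total contributed: 174.
Kira keeps 58 and receives 4.5 × 174 × 2/28 = 55.93 from the chores-and-supplies kitty, for a payoff of 113.93.

113.93 dollars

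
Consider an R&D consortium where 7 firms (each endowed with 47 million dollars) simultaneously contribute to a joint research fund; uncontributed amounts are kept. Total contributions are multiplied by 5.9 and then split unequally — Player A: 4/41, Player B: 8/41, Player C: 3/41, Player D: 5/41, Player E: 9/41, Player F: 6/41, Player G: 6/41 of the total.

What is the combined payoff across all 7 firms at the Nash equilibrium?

A player with share s gets back 5.9·s per unit contributed, so full contribution is dominant for anyone with s > 1/5.9 = 0.1695 and zero contribution is dominant for anyone below.
Player B and Player E are above the threshold, contributing 47 each; the remaining 5 contribute 0. Total contributed: 94.
The joint research fund pays out 5.9 × 94 = 554.60 in total (split across the unequal shares, but the aggregate is all that matters for the group sum).
The 5 free-riders keep 47 each, adding 235. Group total = 235 + 554.60 = 789.60.

789.60 million dollars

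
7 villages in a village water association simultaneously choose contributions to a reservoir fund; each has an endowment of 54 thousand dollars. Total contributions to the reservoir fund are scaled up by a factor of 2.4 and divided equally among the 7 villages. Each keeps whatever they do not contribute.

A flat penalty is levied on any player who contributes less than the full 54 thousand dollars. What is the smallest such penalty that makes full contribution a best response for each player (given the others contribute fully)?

35.49 thousand dollars

Given the others contribute fully, the best deviation is to contribute 0 (any partial contribution still incurs the fine and gives up units whose private return 0.3429 is below 1).
Deviating from 54 to 0 saves 54 thousand dollars but forfeits the deviator's share of the drop in the reservoir fund: 2.4/7 × 54 = 18.51.
So the deviation gain is 54 − 18.51 = 35.49, and the fine must be at least 35.49 thousand dollars to wipe it out.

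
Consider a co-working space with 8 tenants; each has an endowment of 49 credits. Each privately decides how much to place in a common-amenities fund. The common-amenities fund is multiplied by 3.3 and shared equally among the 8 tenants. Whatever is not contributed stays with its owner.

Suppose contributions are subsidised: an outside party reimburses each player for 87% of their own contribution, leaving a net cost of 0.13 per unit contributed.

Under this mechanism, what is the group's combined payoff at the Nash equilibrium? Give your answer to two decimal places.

1634.64 credits

With the mechanism, a contributed unit returns (3.3/8) / 0.13 = 3.1731 per unit of net cost to the contributor — now above 1 — so contributing fully is weakly dominant for every player.
So the Nash equilibrium is full contribution by all 8; the group earns 8 × (49 × 0.87 + 3.3 × 49) = 1634.64.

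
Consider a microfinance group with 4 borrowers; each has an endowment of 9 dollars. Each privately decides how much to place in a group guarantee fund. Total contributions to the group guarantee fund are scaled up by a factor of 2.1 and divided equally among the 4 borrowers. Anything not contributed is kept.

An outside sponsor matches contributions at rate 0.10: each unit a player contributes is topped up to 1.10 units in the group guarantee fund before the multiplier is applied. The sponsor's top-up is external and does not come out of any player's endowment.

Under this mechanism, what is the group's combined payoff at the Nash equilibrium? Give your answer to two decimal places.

36.00 dollars

With the mechanism, a contributed unit returns 2.1 × 1.10 / 4 = 0.5775 per unit of net cost — still below 1 — so contributing 0 remains dominant for every player.
At the Nash equilibrium no one contributes; group total payoff = 4 × 9 = 36.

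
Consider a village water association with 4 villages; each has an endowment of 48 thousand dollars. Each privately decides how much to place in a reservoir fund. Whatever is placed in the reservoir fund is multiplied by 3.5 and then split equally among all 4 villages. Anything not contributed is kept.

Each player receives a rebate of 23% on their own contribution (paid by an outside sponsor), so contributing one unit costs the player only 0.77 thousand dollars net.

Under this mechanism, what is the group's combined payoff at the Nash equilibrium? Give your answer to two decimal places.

716.16 thousand dollars

The effective private return per unit is now (3.5/4) / 0.77 = 1.1364 > 1, so every player's dominant strategy flips to full contribution.
So the Nash equilibrium is full contribution by all 4; the group earns 4 × (48 × 0.23 + 3.5 × 48) = 716.16.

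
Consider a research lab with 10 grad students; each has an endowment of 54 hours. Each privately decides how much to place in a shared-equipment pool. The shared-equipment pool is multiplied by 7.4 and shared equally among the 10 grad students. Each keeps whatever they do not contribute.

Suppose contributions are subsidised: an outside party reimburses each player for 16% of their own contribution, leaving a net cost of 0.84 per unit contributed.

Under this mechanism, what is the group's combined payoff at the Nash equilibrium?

540.00 hours

Even with the mechanism, each unit contributed returns only (7.4/10) / 0.84 = 0.8810 per unit of net cost, so contributing nothing is still dominant.
Everyone keeps their endowment and the group total is 10 × 54 = 540.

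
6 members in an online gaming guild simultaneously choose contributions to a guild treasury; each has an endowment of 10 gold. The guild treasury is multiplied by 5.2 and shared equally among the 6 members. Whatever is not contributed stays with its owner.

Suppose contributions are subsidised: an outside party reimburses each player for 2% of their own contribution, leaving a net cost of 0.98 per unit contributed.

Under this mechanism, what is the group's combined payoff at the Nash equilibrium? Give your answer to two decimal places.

60.00 gold

The effective private return is (5.2/6) / 0.98 = 0.8844, which is still under 1, so the mechanism doesn't change anyone's dominant strategy: zero contribution.
Everyone keeps their endowment and the group total is 6 × 10 = 60.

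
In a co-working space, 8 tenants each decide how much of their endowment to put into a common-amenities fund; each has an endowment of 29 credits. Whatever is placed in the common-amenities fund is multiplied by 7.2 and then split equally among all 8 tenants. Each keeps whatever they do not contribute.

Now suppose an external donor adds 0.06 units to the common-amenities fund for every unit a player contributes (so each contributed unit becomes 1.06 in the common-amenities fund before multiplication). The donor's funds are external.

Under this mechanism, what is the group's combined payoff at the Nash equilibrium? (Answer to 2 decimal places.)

232.00 credits

Even with the mechanism, each unit contributed returns only 7.2 × 1.06 / 8 = 0.9540 per unit of net cost, so contributing nothing is still dominant.
At the Nash equilibrium no one contributes; group total payoff = 8 × 29 = 232.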